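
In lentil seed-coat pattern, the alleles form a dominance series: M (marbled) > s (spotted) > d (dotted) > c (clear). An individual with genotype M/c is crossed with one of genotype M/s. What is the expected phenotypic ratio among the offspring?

Cross: M/c × M/s
Allele dominance: M > s > d > c
Offspring genotypes: 1 M/M, 1 M/s, 1 M/c, 1 s/c
Phenotype counts: 3 marbled, 1 spotted
Ratio: 3 marbled : 1 spotted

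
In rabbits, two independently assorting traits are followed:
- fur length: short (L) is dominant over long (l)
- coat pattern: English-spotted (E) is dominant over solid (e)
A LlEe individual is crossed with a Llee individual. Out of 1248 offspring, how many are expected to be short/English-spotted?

Dihybrid cross LlEe × Llee — consider each gene separately:
fur length: Ll × Ll → 1 LL, 2 Ll, 1 ll → 3 L_ : 1 ll (out of 4)
coat pattern: Ee × ee → 2 Ee, 2 ee → 2 E_ : 2 ee (out of 4)
Combine (counts out of 4 × 4 = 16): short/English-spotted (L_E_) = 3×2 = 6; short/solid (L_ee) = 3×2 = 6; long/English-spotted (llE_) = 1×2 = 2; long/solid (llee) = 1×2 = 2
Phenotype counts (out of 16): 6 short/English-spotted, 6 short/solid, 2 long/English-spotted, 2 long/solid
short/English-spotted: 6 out of 16 → fraction 3/8
Expected count = 3/8 × 1248 = 468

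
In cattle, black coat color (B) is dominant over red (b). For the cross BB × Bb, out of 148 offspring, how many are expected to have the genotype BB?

Punnett square for BB × Bb:
Offspring genotypes: 2 BB, 2 Bb
Total offspring: 4
Count with target: 2
Probability: 2/4 = 1/2
Expected count = 1/2 × 148 = 74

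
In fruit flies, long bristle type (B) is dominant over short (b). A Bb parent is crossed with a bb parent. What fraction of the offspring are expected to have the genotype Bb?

Punnett square for Bb × bb:
Offspring genotypes: 2 Bb, 2 bb
Total offspring: 4
Count with target: 2
Probability: 2/4 = 1/2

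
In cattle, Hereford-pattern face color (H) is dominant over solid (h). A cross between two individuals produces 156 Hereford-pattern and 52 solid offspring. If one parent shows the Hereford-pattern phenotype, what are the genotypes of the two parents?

Observed offspring: 156 Hereford-pattern, 52 solid
The observed ratio simplifies to 3:1. Solid (hh) offspring appear, so each parent must contribute one h allele. The parent stated to show Hereford-pattern carries H, so it is Hh. The other parent is then either Hh or hh: Hh × hh would give a 1:1 split, whereas Hh × Hh gives 3:1 — matching the data. So both parents are heterozygous (Hh × Hh).
Parent genotypes: Hh × Hh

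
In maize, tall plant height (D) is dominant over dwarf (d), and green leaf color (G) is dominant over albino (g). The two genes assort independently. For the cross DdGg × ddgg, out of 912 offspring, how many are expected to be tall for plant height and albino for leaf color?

Dihybrid cross DdGg × ddgg — consider each gene separately:
plant height: Dd × dd → 2 Dd, 2 dd → 2 D_ : 2 dd (out of 4)
leaf color: Gg × gg → 2 Gg, 2 gg → 2 G_ : 2 gg (out of 4)
Looking for: tall (D_) and albino (gg)
P(tall) = 2/4, P(albino) = 2/4
P(both) = 2/4 × 2/4 = 4/16 = 1/4
Expected count = 1/4 × 912 = 228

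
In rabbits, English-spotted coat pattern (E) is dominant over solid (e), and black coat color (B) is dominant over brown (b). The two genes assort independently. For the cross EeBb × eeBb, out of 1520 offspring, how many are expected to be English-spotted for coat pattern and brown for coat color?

Dihybrid cross EeBb × eeBb — consider each gene separately:
coat pattern: Ee × ee → 2 Ee, 2 ee → 2 E_ : 2 ee (out of 4)
coat color: Bb × Bb → 1 BB, 2 Bb, 1 bb → 3 B_ : 1 bb (out of 4)
Looking for: English-spotted (E_) and brown (bb)
P(English-spotted) = 2/4, P(brown) = 1/4
P(both) = 2/4 × 1/4 = 2/16 = 1/8
Expected count = 1/8 × 1520 = 190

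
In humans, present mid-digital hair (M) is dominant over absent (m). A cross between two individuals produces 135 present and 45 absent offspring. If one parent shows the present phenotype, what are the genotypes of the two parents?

Observed offspring: 135 present, 45 absent
The observed ratio simplifies to 3:1. Absent (mm) offspring appear, so each parent must contribute one m allele. The parent stated to show present carries M, so it is Mm. The other parent is then either Mm or mm: Mm × mm would give a 1:1 split, whereas Mm × Mm gives 3:1 — matching the data. So both parents are heterozygous (Mm × Mm).
Parent genotypes: Mm × Mm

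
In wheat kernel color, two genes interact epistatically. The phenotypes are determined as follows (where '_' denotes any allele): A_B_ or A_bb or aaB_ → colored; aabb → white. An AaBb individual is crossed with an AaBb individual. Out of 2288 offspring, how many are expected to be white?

Cross: AaBb × AaBb — consider each gene separately:
A gene: Aa × Aa → 1 AA, 2 Aa, 1 aa → 3 A_ : 1 aa (out of 4)
B gene: Bb × Bb → 1 BB, 2 Bb, 1 bb → 3 B_ : 1 bb (out of 4)
Genotype classes (out of 4 × 4 = 16): A_B_ = 3×3 = 9; A_bb = 3×1 = 3; aaB_ = 1×3 = 3; aabb = 1×1 = 1
Apply the phenotype rules: A_B_ (9) + A_bb (3) + aaB_ (3) → colored; aabb (1) → white
Phenotype counts (out of 16): 15 colored, 1 white
white: 1 out of 16 → fraction 1/16
Expected count = 1/16 × 2288 = 143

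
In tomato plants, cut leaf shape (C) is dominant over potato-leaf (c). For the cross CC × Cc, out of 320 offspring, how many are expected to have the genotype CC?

Punnett square for CC × Cc:
Offspring genotypes: 2 CC, 2 Cc
Total offspring: 4
Count with target: 2
Probability: 2/4 = 1/2
Expected count = 1/2 × 320 = 160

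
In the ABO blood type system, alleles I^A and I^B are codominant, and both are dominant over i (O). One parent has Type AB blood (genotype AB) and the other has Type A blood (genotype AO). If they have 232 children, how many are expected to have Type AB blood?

Cross: AB × AO
Possible offspring genotypes: 1 AA, 1 AO, 1 AB, 1 BO
Blood type counts: 2 Type A, 1 Type AB, 1 Type B
Probability of Type AB: 1/4
Expected count = 1/4 × 232 = 58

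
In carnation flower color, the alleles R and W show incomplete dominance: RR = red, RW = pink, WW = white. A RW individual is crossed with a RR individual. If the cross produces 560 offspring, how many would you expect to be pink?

Punnett square for RW × RR:
Offspring genotypes: 2 RR, 2 RW
Phenotype counts: 2 red, 2 pink
pink: 2 out of 4 → fraction 1/2
Expected count = 1/2 × 560 = 280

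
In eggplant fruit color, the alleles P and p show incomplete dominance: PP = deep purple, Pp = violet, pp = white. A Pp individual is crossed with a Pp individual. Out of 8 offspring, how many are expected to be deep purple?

Punnett square for Pp × Pp:
Offspring genotypes: 1 PP, 2 Pp, 1 pp
Phenotype counts: 1 deep purple, 2 violet, 1 white
deep purple: 1 out of 4 → fraction 1/4
Expected count = 1/4 × 8 = 2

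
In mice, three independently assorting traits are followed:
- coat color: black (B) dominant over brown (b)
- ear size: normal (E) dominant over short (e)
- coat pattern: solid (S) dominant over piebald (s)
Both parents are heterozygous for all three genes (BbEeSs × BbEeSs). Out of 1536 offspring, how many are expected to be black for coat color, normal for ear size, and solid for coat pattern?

Trihybrid cross: BbEeSs × BbEeSs
Each trait segregates independently with a 3:1 phenotypic ratio, so each gene contributes 3/4 (dominant) or 1/4 (recessive).
Target: black (coat color), normal (ear size), solid (coat pattern)
Probability = product of independent per-trait probabilities
= 3/4 × 3/4 × 3/4 = 27/64
Expected count = 27/64 × 1536 = 648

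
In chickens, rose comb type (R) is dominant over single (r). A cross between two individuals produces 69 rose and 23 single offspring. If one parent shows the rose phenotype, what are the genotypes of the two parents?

Observed offspring: 69 rose, 23 single
The observed ratio simplifies to 3:1. Single (rr) offspring appear, so each parent must contribute one r allele. The parent stated to show rose carries R, so it is Rr. The other parent is then either Rr or rr: Rr × rr would give a 1:1 split, whereas Rr × Rr gives 3:1 — matching the data. So both parents are heterozygous (Rr × Rr).
Parent genotypes: Rr × Rr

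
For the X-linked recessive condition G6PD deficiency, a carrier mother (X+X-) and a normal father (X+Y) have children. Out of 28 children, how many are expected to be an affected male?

Cross: X+X- × X+Y
Offspring: 1 X+X+, 1 X+Y, 1 X+X-, 1 X-Y
Probability of an affected male: 1/4
Expected count = 1/4 × 28 = 7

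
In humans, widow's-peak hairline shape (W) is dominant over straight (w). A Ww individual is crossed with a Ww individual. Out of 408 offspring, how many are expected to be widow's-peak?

Punnett square for Ww × Ww:
Offspring genotypes: 1 WW, 2 Ww, 1 ww
widow's-peak: 3, straight: 1
widow's-peak: 3 out of 4 → fraction 3/4
Expected count = 3/4 × 408 = 306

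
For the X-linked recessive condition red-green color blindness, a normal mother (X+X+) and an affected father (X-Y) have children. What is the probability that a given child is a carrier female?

Cross: X+X+ × X-Y
Offspring: 2 X+X-, 2 X+Y
Probability of a carrier female: 2/4 = 1/2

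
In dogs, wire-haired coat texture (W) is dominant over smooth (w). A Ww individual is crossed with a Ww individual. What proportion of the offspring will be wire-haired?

Punnett square for Ww × Ww:
Offspring genotypes: 1 WW, 2 Ww, 1 ww
wire-haired: 3, smooth: 1
wire-haired: 3 out of 4
Probability: 3/4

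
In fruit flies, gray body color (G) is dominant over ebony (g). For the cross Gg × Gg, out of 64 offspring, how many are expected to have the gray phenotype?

Punnett square for Gg × Gg:
Offspring genotypes: 1 GG, 2 Gg, 1 gg
Total offspring: 4
Count with target: 3
Probability: 3/4
Expected count = 3/4 × 64 = 48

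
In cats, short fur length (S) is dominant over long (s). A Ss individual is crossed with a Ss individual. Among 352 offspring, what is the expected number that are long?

Punnett square for Ss × Ss:
Offspring genotypes: 1 SS, 2 Ss, 1 ss
short: 3, long: 1
long: 1 out of 4 → fraction 1/4
Expected count = 1/4 × 352 = 88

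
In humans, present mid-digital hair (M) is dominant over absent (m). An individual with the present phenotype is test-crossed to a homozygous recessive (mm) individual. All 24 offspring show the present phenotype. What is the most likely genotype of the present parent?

Test cross: ? × mm
All offspring are present.
If the unknown parent were heterozygous (Mm), about half of 24 offspring would be absent; none are. The unknown parent is most likely homozygous dominant (MM).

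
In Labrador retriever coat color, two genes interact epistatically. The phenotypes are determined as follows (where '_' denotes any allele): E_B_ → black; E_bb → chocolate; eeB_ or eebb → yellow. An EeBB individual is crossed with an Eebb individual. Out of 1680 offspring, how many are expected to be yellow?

Cross: EeBB × Eebb — consider each gene separately:
E gene: Ee × Ee → 1 EE, 2 Ee, 1 ee → 3 E_ : 1 ee (out of 4)
B gene: BB × bb → 4 Bb → 4 B_ (out of 4)
Genotype classes (out of 4 × 4 = 16): E_B_ = 3×4 = 12; eeB_ = 1×4 = 4
Apply the phenotype rules: E_B_ (12) → black; eeB_ (4) → yellow
Phenotype counts (out of 16): 12 black, 4 yellow
yellow: 4 out of 16 → fraction 1/4
Expected count = 1/4 × 1680 = 420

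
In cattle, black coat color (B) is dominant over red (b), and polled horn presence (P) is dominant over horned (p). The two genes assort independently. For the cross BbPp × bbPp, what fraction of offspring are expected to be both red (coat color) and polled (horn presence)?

Dihybrid cross BbPp × bbPp — consider each gene separately:
coat color: Bb × bb → 2 Bb, 2 bb → 2 B_ : 2 bb (out of 4)
horn presence: Pp × Pp → 1 PP, 2 Pp, 1 pp → 3 P_ : 1 pp (out of 4)
Looking for: red (bb) and polled (P_)
P(red) = 2/4, P(polled) = 3/4
P(both) = 2/4 × 3/4 = 6/16 = 3/8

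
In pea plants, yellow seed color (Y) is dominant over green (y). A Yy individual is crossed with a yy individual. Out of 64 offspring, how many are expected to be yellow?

Punnett square for Yy × yy:
Offspring genotypes: 2 Yy, 2 yy
yellow: 2, green: 2
yellow: 2 out of 4 → fraction 1/2
Expected count = 1/2 × 64 = 32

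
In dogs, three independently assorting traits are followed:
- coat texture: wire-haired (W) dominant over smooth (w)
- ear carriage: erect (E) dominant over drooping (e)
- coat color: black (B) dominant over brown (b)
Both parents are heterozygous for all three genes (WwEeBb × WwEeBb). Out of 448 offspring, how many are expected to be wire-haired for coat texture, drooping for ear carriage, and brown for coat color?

Trihybrid cross: WwEeBb × WwEeBb
Each trait segregates independently with a 3:1 phenotypic ratio, so each gene contributes 3/4 (dominant) or 1/4 (recessive).
Target: wire-haired (coat texture), drooping (ear carriage), brown (coat color)
Probability = product of independent per-trait probabilities
= 3/4 × 1/4 × 1/4 = 3/64
Expected count = 3/64 × 448 = 21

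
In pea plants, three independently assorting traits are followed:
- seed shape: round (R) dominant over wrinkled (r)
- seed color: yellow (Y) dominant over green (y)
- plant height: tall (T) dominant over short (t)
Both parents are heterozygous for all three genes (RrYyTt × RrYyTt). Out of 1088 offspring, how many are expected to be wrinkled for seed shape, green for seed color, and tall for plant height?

Trihybrid cross: RrYyTt × RrYyTt
Each trait segregates independently with a 3:1 phenotypic ratio, so each gene contributes 3/4 (dominant) or 1/4 (recessive).
Target: wrinkled (seed shape), green (seed color), tall (plant height)
Probability = product of independent per-trait probabilities
= 1/4 × 1/4 × 3/4 = 3/64
Expected count = 3/64 × 1088 = 51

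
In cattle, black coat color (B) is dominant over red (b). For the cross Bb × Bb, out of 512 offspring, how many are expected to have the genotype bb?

Punnett square for Bb × Bb:
Offspring genotypes: 1 BB, 2 Bb, 1 bb
Total offspring: 4
Count with target: 1
Probability: 1/4
Expected count = 1/4 × 512 = 128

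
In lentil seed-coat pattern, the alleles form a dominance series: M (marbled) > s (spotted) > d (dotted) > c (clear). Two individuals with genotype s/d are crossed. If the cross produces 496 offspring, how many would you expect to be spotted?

Cross: s/d × s/d
Allele dominance: M > s > d > c
Offspring genotypes: 1 s/s, 2 s/d, 1 d/d
Phenotype counts: 3 spotted, 1 dotted
spotted: 3 out of 4 → fraction 3/4
Expected count = 3/4 × 496 = 372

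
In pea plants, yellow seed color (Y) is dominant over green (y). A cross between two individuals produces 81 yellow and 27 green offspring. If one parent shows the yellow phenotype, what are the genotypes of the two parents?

Observed offspring: 81 yellow, 27 green
The observed ratio simplifies to 3:1. Green (yy) offspring appear, so each parent must contribute one y allele. The parent stated to show yellow carries Y, so it is Yy. The other parent is then either Yy or yy: Yy × yy would give a 1:1 split, whereas Yy × Yy gives 3:1 — matching the data. So both parents are heterozygous (Yy × Yy).
Parent genotypes: Yy × Yy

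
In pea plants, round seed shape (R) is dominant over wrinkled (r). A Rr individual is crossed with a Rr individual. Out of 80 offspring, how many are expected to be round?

Punnett square for Rr × Rr:
Offspring genotypes: 1 RR, 2 Rr, 1 rr
round: 3, wrinkled: 1
round: 3 out of 4 → fraction 3/4
Expected count = 3/4 × 80 = 60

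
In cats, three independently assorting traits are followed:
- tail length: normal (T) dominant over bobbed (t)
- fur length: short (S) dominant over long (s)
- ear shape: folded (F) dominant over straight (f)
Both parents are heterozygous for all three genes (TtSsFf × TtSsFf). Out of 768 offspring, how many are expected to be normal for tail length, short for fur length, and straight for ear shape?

Trihybrid cross: TtSsFf × TtSsFf
Each trait segregates independently with a 3:1 phenotypic ratio, so each gene contributes 3/4 (dominant) or 1/4 (recessive).
Target: normal (tail length), short (fur length), straight (ear shape)
Probability = product of independent per-trait probabilities
= 3/4 × 3/4 × 1/4 = 9/64
Expected count = 9/64 × 768 = 108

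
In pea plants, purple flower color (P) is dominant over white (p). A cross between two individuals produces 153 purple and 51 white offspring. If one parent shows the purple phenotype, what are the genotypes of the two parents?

Observed offspring: 153 purple, 51 white
The observed ratio simplifies to 3:1. White (pp) offspring appear, so each parent must contribute one p allele. The parent stated to show purple carries P, so it is Pp. The other parent is then either Pp or pp: Pp × pp would give a 1:1 split, whereas Pp × Pp gives 3:1 — matching the data. So both parents are heterozygous (Pp × Pp).
Parent genotypes: Pp × Pp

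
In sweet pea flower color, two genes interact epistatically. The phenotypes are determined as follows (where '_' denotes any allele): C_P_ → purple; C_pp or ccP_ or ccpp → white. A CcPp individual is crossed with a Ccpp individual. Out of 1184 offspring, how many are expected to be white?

Cross: CcPp × Ccpp — consider each gene separately:
C gene: Cc × Cc → 1 CC, 2 Cc, 1 cc → 3 C_ : 1 cc (out of 4)
P gene: Pp × pp → 2 Pp, 2 pp → 2 P_ : 2 pp (out of 4)
Genotype classes (out of 4 × 4 = 16): C_P_ = 3×2 = 6; C_pp = 3×2 = 6; ccP_ = 1×2 = 2; ccpp = 1×2 = 2
Apply the phenotype rules: C_P_ (6) → purple; C_pp (6) + ccP_ (2) + ccpp (2) → white
Phenotype counts (out of 16): 6 purple, 10 white
white: 10 out of 16 → fraction 5/8
Expected count = 5/8 × 1184 = 740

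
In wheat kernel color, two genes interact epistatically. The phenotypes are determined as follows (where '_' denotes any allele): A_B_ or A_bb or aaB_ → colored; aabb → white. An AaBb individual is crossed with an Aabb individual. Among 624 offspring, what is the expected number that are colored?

Cross: AaBb × Aabb — consider each gene separately:
A gene: Aa × Aa → 1 AA, 2 Aa, 1 aa → 3 A_ : 1 aa (out of 4)
B gene: Bb × bb → 2 Bb, 2 bb → 2 B_ : 2 bb (out of 4)
Genotype classes (out of 4 × 4 = 16): A_B_ = 3×2 = 6; A_bb = 3×2 = 6; aaB_ = 1×2 = 2; aabb = 1×2 = 2
Apply the phenotype rules: A_B_ (6) + A_bb (6) + aaB_ (2) → colored; aabb (2) → white
Phenotype counts (out of 16): 14 colored, 2 white
colored: 14 out of 16 → fraction 7/8
Expected count = 7/8 × 624 = 546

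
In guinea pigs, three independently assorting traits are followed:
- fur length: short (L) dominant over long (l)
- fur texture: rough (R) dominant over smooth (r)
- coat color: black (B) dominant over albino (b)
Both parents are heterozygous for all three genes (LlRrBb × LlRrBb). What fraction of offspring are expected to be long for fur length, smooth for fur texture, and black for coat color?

Trihybrid cross: LlRrBb × LlRrBb
Each trait segregates independently with a 3:1 phenotypic ratio, so each gene contributes 3/4 (dominant) or 1/4 (recessive).
Target: long (fur length), smooth (fur texture), black (coat color)
Probability = product of independent per-trait probabilities
= 1/4 × 1/4 × 3/4 = 3/64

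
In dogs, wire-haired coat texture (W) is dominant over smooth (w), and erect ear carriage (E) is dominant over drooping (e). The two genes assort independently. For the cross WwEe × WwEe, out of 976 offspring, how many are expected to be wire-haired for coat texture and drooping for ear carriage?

Dihybrid cross WwEe × WwEe — consider each gene separately:
coat texture: Ww × Ww → 1 WW, 2 Ww, 1 ww → 3 W_ : 1 ww (out of 4)
ear carriage: Ee × Ee → 1 EE, 2 Ee, 1 ee → 3 E_ : 1 ee (out of 4)
Looking for: wire-haired (W_) and drooping (ee)
P(wire-haired) = 3/4, P(drooping) = 1/4
P(both) = 3/4 × 1/4 = 3/16
Expected count = 3/16 × 976 = 183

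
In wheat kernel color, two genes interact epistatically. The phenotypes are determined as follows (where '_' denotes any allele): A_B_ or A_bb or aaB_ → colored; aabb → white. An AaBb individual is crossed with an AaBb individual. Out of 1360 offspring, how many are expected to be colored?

Cross: AaBb × AaBb — consider each gene separately:
A gene: Aa × Aa → 1 AA, 2 Aa, 1 aa → 3 A_ : 1 aa (out of 4)
B gene: Bb × Bb → 1 BB, 2 Bb, 1 bb → 3 B_ : 1 bb (out of 4)
Genotype classes (out of 4 × 4 = 16): A_B_ = 3×3 = 9; A_bb = 3×1 = 3; aaB_ = 1×3 = 3; aabb = 1×1 = 1
Apply the phenotype rules: A_B_ (9) + A_bb (3) + aaB_ (3) → colored; aabb (1) → white
Phenotype counts (out of 16): 15 colored, 1 white
colored: 15 out of 16 → fraction 15/16
Expected count = 15/16 × 1360 = 1275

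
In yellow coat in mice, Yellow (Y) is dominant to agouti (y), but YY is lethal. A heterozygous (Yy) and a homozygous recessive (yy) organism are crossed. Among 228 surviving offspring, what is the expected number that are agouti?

Cross: Yy × yy
Punnett square offspring (before lethality): 2 Yy, 2 yy
No YY offspring are produced in this cross.
agouti: 2 out of 4 → fraction 1/2
Expected count = 1/2 × 228 = 114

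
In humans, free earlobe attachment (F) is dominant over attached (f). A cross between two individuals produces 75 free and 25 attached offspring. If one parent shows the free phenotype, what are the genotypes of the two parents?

Observed offspring: 75 free, 25 attached
The observed ratio simplifies to 3:1. Attached (ff) offspring appear, so each parent must contribute one f allele. The parent stated to show free carries F, so it is Ff. The other parent is then either Ff or ff: Ff × ff would give a 1:1 split, whereas Ff × Ff gives 3:1 — matching the data. So both parents are heterozygous (Ff × Ff).
Parent genotypes: Ff × Ff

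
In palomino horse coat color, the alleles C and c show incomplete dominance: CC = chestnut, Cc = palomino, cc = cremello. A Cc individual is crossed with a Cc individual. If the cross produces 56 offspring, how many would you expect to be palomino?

Punnett square for Cc × Cc:
Offspring genotypes: 1 CC, 2 Cc, 1 cc
Phenotype counts: 1 chestnut, 2 palomino, 1 cremello
palomino: 2 out of 4 → fraction 1/2
Expected count = 1/2 × 56 = 28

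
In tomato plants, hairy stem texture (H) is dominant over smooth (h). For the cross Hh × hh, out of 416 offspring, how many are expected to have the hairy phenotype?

Punnett square for Hh × hh:
Offspring genotypes: 2 Hh, 2 hh
Total offspring: 4
Count with target: 2
Probability: 2/4 = 1/2
Expected count = 1/2 × 416 = 208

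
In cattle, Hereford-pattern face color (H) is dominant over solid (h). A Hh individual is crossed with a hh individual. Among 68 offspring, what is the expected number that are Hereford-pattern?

Punnett square for Hh × hh:
Offspring genotypes: 2 Hh, 2 hh
Hereford-pattern: 2, solid: 2
Hereford-pattern: 2 out of 4 → fraction 1/2
Expected count = 1/2 × 68 = 34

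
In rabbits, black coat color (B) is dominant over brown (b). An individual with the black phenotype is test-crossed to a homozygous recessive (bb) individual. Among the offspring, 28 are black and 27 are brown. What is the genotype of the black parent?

Test cross: ? × bb
Offspring: 28 black, 27 brown — approximately 1:1.
A 1:1 ratio in a test cross indicates the unknown parent is heterozygous (Bb).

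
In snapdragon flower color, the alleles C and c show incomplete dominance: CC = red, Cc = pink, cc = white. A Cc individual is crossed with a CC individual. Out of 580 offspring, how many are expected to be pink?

Punnett square for Cc × CC:
Offspring genotypes: 2 CC, 2 Cc
Phenotype counts: 2 red, 2 pink
pink: 2 out of 4 → fraction 1/2
Expected count = 1/2 × 580 = 290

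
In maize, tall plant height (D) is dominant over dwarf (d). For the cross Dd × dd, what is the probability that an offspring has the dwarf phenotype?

Punnett square for Dd × dd:
Offspring genotypes: 2 Dd, 2 dd
Total offspring: 4
Count with target: 2
Probability: 2/4 = 1/2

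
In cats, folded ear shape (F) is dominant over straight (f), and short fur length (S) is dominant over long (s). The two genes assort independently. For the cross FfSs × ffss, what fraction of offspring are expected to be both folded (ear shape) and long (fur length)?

Dihybrid cross FfSs × ffss — consider each gene separately:
ear shape: Ff × ff → 2 Ff, 2 ff → 2 F_ : 2 ff (out of 4)
fur length: Ss × ss → 2 Ss, 2 ss → 2 S_ : 2 ss (out of 4)
Looking for: folded (F_) and long (ss)
P(folded) = 2/4, P(long) = 2/4
P(both) = 2/4 × 2/4 = 4/16 = 1/4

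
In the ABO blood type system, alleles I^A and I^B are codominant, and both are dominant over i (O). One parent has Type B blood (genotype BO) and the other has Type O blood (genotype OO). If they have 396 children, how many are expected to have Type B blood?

Cross: BO × OO
Possible offspring genotypes: 2 BO, 2 OO
Blood type counts: 2 Type B, 2 Type O
Probability of Type B: 2/4 = 1/2
Expected count = 1/2 × 396 = 198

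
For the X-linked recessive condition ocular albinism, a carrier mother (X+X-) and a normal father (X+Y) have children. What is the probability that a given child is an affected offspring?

Cross: X+X- × X+Y
Offspring: 1 X+X+, 1 X+Y, 1 X+X-, 1 X-Y
Probability of an affected offspring: 1/4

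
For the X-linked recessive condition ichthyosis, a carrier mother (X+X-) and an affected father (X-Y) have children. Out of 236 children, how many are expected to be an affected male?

Cross: X+X- × X-Y
Offspring: 1 X+X-, 1 X+Y, 1 X-X-, 1 X-Y
Probability of an affected male: 1/4
Expected count = 1/4 × 236 = 59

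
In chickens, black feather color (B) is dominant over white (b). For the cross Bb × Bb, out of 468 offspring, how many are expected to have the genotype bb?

Punnett square for Bb × Bb:
Offspring genotypes: 1 BB, 2 Bb, 1 bb
Total offspring: 4
Count with target: 1
Probability: 1/4
Expected count = 1/4 × 468 = 117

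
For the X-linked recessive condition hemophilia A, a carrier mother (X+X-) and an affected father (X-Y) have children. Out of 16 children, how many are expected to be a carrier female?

Cross: X+X- × X-Y
Offspring: 1 X+X-, 1 X+Y, 1 X-X-, 1 X-Y
Probability of a carrier female: 1/4
Expected count = 1/4 × 16 = 4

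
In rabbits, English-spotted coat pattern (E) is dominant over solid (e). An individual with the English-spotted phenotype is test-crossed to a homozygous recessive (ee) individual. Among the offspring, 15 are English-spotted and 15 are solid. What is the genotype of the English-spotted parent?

Test cross: ? × ee
Offspring: 15 English-spotted, 15 solid — approximately 1:1.
A 1:1 ratio in a test cross indicates the unknown parent is heterozygous (Ee).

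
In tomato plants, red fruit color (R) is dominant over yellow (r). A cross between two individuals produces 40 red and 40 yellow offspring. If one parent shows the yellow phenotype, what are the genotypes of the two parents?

Observed offspring: 40 red, 40 yellow
The observed ratio simplifies to 1:1. One parent shows yellow, so its genotype must be rr. A 1:1 offspring split requires the other parent to be heterozygous (Rr).
Parent genotypes: rr × Rr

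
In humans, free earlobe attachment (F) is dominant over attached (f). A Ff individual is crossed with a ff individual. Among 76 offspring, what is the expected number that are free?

Punnett square for Ff × ff:
Offspring genotypes: 2 Ff, 2 ff
free: 2, attached: 2
free: 2 out of 4 → fraction 1/2
Expected count = 1/2 × 76 = 38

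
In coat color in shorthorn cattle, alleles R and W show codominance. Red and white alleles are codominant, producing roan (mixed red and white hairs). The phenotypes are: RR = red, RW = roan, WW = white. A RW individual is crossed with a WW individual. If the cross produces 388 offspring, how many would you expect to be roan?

Punnett square for RW × WW:
Offspring genotypes: 2 RW, 2 WW
Phenotype counts: 2 roan, 2 white
roan: 2 out of 4 → fraction 1/2
Expected count = 1/2 × 388 = 194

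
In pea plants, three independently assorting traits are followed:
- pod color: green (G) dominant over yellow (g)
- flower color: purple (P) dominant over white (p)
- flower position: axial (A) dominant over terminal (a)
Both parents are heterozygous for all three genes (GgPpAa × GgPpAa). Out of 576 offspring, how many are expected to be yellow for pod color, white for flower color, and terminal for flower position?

Trihybrid cross: GgPpAa × GgPpAa
Each trait segregates independently with a 3:1 phenotypic ratio, so each gene contributes 3/4 (dominant) or 1/4 (recessive).
Target: yellow (pod color), white (flower color), terminal (flower position)
Probability = product of independent per-trait probabilities
= 1/4 × 1/4 × 1/4 = 1/64
Expected count = 1/64 × 576 = 9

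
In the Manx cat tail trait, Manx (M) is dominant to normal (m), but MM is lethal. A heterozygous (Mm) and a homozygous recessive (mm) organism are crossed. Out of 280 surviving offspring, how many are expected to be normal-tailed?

Cross: Mm × mm
Punnett square offspring (before lethality): 2 Mm, 2 mm
No MM offspring are produced in this cross.
normal-tailed: 2 out of 4 → fraction 1/2
Expected count = 1/2 × 280 = 140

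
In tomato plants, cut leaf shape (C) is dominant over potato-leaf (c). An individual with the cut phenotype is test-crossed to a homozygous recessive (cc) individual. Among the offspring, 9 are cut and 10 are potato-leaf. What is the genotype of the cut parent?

Test cross: ? × cc
Offspring: 9 cut, 10 potato-leaf — approximately 1:1.
A 1:1 ratio in a test cross indicates the unknown parent is heterozygous (Cc).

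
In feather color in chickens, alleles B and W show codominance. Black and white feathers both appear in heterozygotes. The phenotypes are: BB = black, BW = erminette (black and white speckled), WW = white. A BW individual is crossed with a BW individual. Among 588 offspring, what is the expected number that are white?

Punnett square for BW × BW:
Offspring genotypes: 1 BB, 2 BW, 1 WW
Phenotype counts: 1 black, 2 erminette (black and white speckled), 1 white
white: 1 out of 4 → fraction 1/4
Expected count = 1/4 × 588 = 147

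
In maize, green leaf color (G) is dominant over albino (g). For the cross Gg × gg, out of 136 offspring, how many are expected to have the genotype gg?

Punnett square for Gg × gg:
Offspring genotypes: 2 Gg, 2 gg
Total offspring: 4
Count with target: 2
Probability: 2/4 = 1/2
Expected count = 1/2 × 136 = 68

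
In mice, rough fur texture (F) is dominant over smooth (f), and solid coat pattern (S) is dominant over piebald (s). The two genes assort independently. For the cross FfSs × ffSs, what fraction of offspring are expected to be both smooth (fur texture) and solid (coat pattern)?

Dihybrid cross FfSs × ffSs — consider each gene separately:
fur texture: Ff × ff → 2 Ff, 2 ff → 2 F_ : 2 ff (out of 4)
coat pattern: Ss × Ss → 1 SS, 2 Ss, 1 ss → 3 S_ : 1 ss (out of 4)
Looking for: smooth (ff) and solid (S_)
P(smooth) = 2/4, P(solid) = 3/4
P(both) = 2/4 × 3/4 = 6/16 = 3/8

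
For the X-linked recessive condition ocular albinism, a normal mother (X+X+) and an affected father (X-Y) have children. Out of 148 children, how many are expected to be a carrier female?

Cross: X+X+ × X-Y
Offspring: 2 X+X-, 2 X+Y
Probability of a carrier female: 2/4 = 1/2
Expected count = 1/2 × 148 = 74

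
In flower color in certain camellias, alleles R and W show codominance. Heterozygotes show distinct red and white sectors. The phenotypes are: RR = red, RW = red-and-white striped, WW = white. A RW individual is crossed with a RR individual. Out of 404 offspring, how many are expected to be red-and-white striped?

Punnett square for RW × RR:
Offspring genotypes: 2 RR, 2 RW
Phenotype counts: 2 red, 2 red-and-white striped
red-and-white striped: 2 out of 4 → fraction 1/2
Expected count = 1/2 × 404 = 202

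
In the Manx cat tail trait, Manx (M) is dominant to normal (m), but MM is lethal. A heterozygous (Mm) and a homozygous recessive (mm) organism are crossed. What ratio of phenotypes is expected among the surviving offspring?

Cross: Mm × mm
Punnett square offspring (before lethality): 2 Mm, 2 mm
No MM offspring are produced in this cross.
Ratio: 1 Manx (tailless) : 1 normal-tailed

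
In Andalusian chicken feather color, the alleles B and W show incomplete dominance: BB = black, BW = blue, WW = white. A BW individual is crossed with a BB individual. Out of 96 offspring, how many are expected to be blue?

Punnett square for BW × BB:
Offspring genotypes: 2 BB, 2 BW
Phenotype counts: 2 black, 2 blue
blue: 2 out of 4 → fraction 1/2
Expected count = 1/2 × 96 = 48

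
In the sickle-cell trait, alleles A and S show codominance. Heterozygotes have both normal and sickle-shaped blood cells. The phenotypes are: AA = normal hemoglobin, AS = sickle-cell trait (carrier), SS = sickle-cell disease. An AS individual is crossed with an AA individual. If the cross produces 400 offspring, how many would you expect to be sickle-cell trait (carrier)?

Punnett square for AS × AA:
Offspring genotypes: 2 AA, 2 AS
Phenotype counts: 2 normal hemoglobin, 2 sickle-cell trait (carrier)
sickle-cell trait (carrier): 2 out of 4 → fraction 1/2
Expected count = 1/2 × 400 = 200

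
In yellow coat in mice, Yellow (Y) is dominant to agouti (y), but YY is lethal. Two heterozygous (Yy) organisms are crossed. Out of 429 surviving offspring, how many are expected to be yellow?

Cross: Yy × Yy
Punnett square offspring (before lethality): 1 YY, 2 Yy, 1 yy
The YY genotype is lethal (embryos die); surviving offspring: 2 Yy, 1 yy
yellow: 2 out of 3 → fraction 2/3
Expected count = 2/3 × 429 = 286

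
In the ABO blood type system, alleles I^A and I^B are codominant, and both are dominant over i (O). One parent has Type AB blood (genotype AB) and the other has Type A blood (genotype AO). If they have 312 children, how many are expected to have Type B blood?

Cross: AB × AO
Possible offspring genotypes: 1 AA, 1 AO, 1 AB, 1 BO
Blood type counts: 2 Type A, 1 Type AB, 1 Type B
Probability of Type B: 1/4
Expected count = 1/4 × 312 = 78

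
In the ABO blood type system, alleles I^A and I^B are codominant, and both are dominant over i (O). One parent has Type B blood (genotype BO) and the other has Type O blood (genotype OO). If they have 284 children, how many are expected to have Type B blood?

Cross: BO × OO
Possible offspring genotypes: 2 BO, 2 OO
Blood type counts: 2 Type B, 2 Type O
Probability of Type B: 2/4 = 1/2
Expected count = 1/2 × 284 = 142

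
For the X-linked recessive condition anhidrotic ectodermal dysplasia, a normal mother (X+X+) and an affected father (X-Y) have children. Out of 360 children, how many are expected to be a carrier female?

Cross: X+X+ × X-Y
Offspring: 2 X+X-, 2 X+Y
Probability of a carrier female: 2/4 = 1/2
Expected count = 1/2 × 360 = 180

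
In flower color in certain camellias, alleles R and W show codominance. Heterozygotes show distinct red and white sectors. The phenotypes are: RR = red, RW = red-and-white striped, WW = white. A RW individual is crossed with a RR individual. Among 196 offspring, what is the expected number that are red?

Punnett square for RW × RR:
Offspring genotypes: 2 RR, 2 RW
Phenotype counts: 2 red, 2 red-and-white striped
red: 2 out of 4 → fraction 1/2
Expected count = 1/2 × 196 = 98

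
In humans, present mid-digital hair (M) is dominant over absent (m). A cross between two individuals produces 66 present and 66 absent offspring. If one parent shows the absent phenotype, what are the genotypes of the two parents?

Observed offspring: 66 present, 66 absent
The observed ratio simplifies to 1:1. One parent shows absent, so its genotype must be mm. A 1:1 offspring split requires the other parent to be heterozygous (Mm).
Parent genotypes: mm × Mm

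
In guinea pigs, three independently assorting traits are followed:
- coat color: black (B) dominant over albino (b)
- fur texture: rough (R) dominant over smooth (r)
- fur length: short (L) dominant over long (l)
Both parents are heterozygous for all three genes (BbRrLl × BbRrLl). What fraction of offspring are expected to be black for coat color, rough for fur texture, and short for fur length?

Trihybrid cross: BbRrLl × BbRrLl
Each trait segregates independently with a 3:1 phenotypic ratio, so each gene contributes 3/4 (dominant) or 1/4 (recessive).
Target: black (coat color), rough (fur texture), short (fur length)
Probability = product of independent per-trait probabilities
= 3/4 × 3/4 × 3/4 = 27/64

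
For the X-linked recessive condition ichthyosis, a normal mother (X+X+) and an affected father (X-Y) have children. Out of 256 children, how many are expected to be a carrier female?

Cross: X+X+ × X-Y
Offspring: 2 X+X-, 2 X+Y
Probability of a carrier female: 2/4 = 1/2
Expected count = 1/2 × 256 = 128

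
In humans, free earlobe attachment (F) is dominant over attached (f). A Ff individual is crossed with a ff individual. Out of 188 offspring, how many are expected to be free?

Punnett square for Ff × ff:
Offspring genotypes: 2 Ff, 2 ff
free: 2, attached: 2
free: 2 out of 4 → fraction 1/2
Expected count = 1/2 × 188 = 94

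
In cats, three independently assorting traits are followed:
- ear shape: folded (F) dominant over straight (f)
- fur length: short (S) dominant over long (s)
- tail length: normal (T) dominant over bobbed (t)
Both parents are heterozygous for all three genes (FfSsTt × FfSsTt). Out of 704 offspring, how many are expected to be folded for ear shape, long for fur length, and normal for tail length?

Trihybrid cross: FfSsTt × FfSsTt
Each trait segregates independently with a 3:1 phenotypic ratio, so each gene contributes 3/4 (dominant) or 1/4 (recessive).
Target: folded (ear shape), long (fur length), normal (tail length)
Probability = product of independent per-trait probabilities
= 3/4 × 1/4 × 3/4 = 9/64
Expected count = 9/64 × 704 = 99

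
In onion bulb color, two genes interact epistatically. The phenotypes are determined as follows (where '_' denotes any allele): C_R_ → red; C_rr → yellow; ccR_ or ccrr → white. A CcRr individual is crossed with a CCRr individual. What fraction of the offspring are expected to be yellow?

Cross: CcRr × CCRr — consider each gene separately:
C gene: Cc × CC → 2 CC, 2 Cc → 4 C_ (out of 4)
R gene: Rr × Rr → 1 RR, 2 Rr, 1 rr → 3 R_ : 1 rr (out of 4)
Genotype classes (out of 4 × 4 = 16): C_R_ = 4×3 = 12; C_rr = 4×1 = 4
Apply the phenotype rules: C_R_ (12) → red; C_rr (4) → yellow
Phenotype counts (out of 16): 12 red, 4 yellow
yellow: 4 out of 16
Probability: 4/16 = 1/4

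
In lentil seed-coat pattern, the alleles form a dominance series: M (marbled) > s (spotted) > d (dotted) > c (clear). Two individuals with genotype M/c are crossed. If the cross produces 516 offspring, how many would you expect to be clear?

Cross: M/c × M/c
Allele dominance: M > s > d > c
Offspring genotypes: 1 M/M, 2 M/c, 1 c/c
Phenotype counts: 3 marbled, 1 clear
clear: 1 out of 4 → fraction 1/4
Expected count = 1/4 × 516 = 129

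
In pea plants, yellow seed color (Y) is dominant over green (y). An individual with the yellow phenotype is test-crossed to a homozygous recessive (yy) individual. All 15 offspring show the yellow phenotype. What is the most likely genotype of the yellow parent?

Test cross: ? × yy
All offspring are yellow.
If the unknown parent were heterozygous (Yy), about half of 15 offspring would be green; none are. The unknown parent is most likely homozygous dominant (YY).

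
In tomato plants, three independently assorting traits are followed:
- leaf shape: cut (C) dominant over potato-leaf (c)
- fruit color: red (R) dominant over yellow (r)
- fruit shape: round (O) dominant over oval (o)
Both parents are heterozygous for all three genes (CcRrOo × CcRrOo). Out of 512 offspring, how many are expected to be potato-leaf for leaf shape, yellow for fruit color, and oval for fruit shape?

Trihybrid cross: CcRrOo × CcRrOo
Each trait segregates independently with a 3:1 phenotypic ratio, so each gene contributes 3/4 (dominant) or 1/4 (recessive).
Target: potato-leaf (leaf shape), yellow (fruit color), oval (fruit shape)
Probability = product of independent per-trait probabilities
= 1/4 × 1/4 × 1/4 = 1/64
Expected count = 1/64 × 512 = 8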